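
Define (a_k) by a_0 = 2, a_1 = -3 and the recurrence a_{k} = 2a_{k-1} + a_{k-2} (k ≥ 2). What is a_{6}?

The ordinary generating function has denominator 1 - 2t - t^2.
Iterating the recurrence: a_0,…,a_{6} = 2, -3, -4, -11, -26, -63, -152.

-152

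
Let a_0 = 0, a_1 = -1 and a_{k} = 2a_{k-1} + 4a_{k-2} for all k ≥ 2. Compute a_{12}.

-294912

The ordinary generating function has denominator 1 - 2t - 4t^2.
Iterating the recurrence: a_0,…,a_{12} = 0, -1, -2, -8, -24, -80, -256, -832, -2688, -8704, -28160, -91136, -294912.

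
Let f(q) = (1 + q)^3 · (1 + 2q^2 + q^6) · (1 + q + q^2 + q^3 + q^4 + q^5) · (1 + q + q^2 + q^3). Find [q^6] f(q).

(1 + q)^3 has coefficients 1,3,3,1 for degrees 0…3.
(1 + 2q^2 + q^6) has coefficients 1,0,2,0,0,0,1 for degrees 0…6.
Multiplying by (1 + q + q^2 + q^3 + q^4 + q^5) gives running coefficients 1,1,3,3,3,3,3 for degrees 0…6.
Finally multiplying by (1 + q + q^2 + q^3), the product of all factors after the first has coefficients 1,2,5,8,10,12,12 for degrees 0…6.
[q^6] = 1·12 + 3·12 + 3·10 + 1·8 = 86.

86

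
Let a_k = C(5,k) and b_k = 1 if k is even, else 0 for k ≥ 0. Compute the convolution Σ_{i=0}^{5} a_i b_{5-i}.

16

Write out a_i and b_{5-i} for i = 0,…,5 and sum the products.
Σ = 1·0 + 5·1 + 10·0 + 10·1 + 5·0 + 1·1 = 16.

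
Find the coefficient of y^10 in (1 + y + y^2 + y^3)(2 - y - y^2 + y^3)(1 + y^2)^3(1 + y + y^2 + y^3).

(1 + y + y^2 + y^3) has coefficients 1,1,1,1 for degrees 0…3.
(2 - y - y^2 + y^3) has coefficients 2,-1,-1,1,0,0,0,0,0,0,0 for degrees 0…10.
Multiplying by (1 + y^2)^3 gives running coefficients 2,-1,5,-2,3,0,-1,2,-1,1,0 for degrees 0…10.
Finally multiplying by (1 + y + y^2 + y^3), the product of all factors after the first has coefficients 2,1,6,4,5,6,0,4,0,1,2 for degrees 0…10.
[y^10] = 1·2 + 1·1 + 1·0 + 1·4 = 7.

7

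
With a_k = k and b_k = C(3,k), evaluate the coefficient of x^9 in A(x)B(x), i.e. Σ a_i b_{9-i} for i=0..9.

60

Write out a_i and b_{9-i} for i = 0,…,9 and sum the products.
Σ = 0·0 + 1·0 + 2·0 + 3·0 + 4·0 + 5·0 + 6·1 + 7·3 + 8·3 + 9·1 = 60.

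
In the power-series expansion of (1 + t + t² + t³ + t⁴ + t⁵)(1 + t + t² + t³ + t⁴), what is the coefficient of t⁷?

(1 + t + t² + t³ + t⁴ + t⁵) has coefficients 1,1,1,1,1,1 for degrees 0…5.
(1 + t + t² + t³ + t⁴) has coefficients 1,1,1,1,1,0,0,0 for degrees 0…7.
[t⁷] = 1·0 + 1·0 + 1·0 + 1·1 + 1·1 + 1·1 = 3.

3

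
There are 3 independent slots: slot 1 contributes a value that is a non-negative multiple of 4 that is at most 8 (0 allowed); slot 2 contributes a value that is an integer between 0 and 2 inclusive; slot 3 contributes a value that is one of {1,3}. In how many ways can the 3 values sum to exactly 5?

The generating function for the choices is (1 + x⁴ + x⁸)·(1 + x + x²)·(x + x³); the count is [x⁵].
(1 + x⁴ + x⁸) has coefficients 1,0,0,0,1,0 for degrees 0…5.
(1 + x + x²) has coefficients 1,1,1,0,0,0 for degrees 0…5.
Finally multiplying by (x + x³), the product of all factors after the first has coefficients 0,1,1,2,1,1 for degrees 0…5.
[x⁵] = 1·1 + 1·1 = 2.

2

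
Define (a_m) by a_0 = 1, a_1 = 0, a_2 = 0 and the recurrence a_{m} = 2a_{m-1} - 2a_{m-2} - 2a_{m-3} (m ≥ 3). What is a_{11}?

-304

The ordinary generating function has denominator 1 - 2x + 2x^2 + 2x^3.
Iterating the recurrence: a_0,…,a_{11} = 1, 0, 0, -2, -4, -4, 4, 24, 48, 40, -64, -304.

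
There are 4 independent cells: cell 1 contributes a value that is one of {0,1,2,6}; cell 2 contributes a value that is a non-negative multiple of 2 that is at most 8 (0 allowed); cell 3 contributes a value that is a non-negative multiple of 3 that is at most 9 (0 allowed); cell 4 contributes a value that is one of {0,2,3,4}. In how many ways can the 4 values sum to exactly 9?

The generating function for the choices is (1 + t + t^2 + t^6)·(1 + t^2 + t^4 + t^6 + t^8)·(1 + t^3 + t^6 + t^9)·(1 + t^2 + t^3 + t^4); the count is [t^9].
(1 + t + t^2 + t^6) has coefficients 1,1,1,0,0,0,1 for degrees 0…6.
(1 + t^2 + t^4 + t^6 + t^8) has coefficients 1,0,1,0,1,0,1,0,1,0 for degrees 0…9.
Multiplying by (1 + t^3 + t^6 + t^9) gives running coefficients 1,0,1,1,1,1,2,1,2,2 for degrees 0…9.
Finally multiplying by (1 + t^2 + t^3 + t^4), the product of all factors after the first has coefficients 1,0,2,2,3,3,5,4,6,6 for degrees 0…9.
[t^9] = 1·6 + 1·6 + 1·4 + 1·2 = 18.

18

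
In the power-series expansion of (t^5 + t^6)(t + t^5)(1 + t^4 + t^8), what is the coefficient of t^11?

2

(t^5 + t^6) has coefficients 0,0,0,0,0,1,1 for degrees 0…6.
(t + t^5) has coefficients 0,1,0,0,0,1,0,0,0,0,0,0 for degrees 0…11.
Finally multiplying by (1 + t^4 + t^8), the product of all factors after the first has coefficients 0,1,0,0,0,2,0,0,0,2,0,0 for degrees 0…11.
[t^11] = 1·0 + 1·2 = 2.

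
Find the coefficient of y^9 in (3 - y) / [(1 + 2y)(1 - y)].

The denominator gives the recurrence a_n = −a_(n−1) + 2a_(n−2) for n ≥ 3; the numerator fixes a_0 = 3, a_1 = -4, a_2 = 10.
Iterating: 3, -4, 10, -18, 38, -74, 150, -298, 598, -1194, so a_9 = -1194.

-1194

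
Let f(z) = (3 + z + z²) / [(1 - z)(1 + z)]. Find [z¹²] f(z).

The denominator gives the recurrence a_n = a_(n−2) for n ≥ 3; the numerator fixes a_0 = 3, a_1 = 1, a_2 = 4.
Iterating: 3, 1, 4, 1, 4, 1, 4, 1, 4, 1, 4, 1, 4, so a_12 = 4.

4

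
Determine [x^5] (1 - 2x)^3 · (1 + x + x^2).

-8

(1 - 2x)^3 has coefficients 1,-6,12,-8 for degrees 0…3.
(1 + x + x^2) has coefficients 1,1,1,0,0,0 for degrees 0…5.
[x^5] = 1·0 − 6·0 + 12·0 − 8·1 = -8.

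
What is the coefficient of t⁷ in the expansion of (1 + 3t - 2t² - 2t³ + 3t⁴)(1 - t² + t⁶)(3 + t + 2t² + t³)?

16

(1 + 3t - 2t² - 2t³ + 3t⁴) has coefficients 1,3,-2,-2,3 for degrees 0…4.
(1 - t² + t⁶) has coefficients 1,0,-1,0,0,0,1,0 for degrees 0…7.
Finally multiplying by (3 + t + 2t² + t³), the product of all factors after the first has coefficients 3,1,-1,0,-2,-1,3,1 for degrees 0…7.
[t⁷] = 1·1 + 3·3 − 2·(-1) − 2·(-2) + 3·0 = 16.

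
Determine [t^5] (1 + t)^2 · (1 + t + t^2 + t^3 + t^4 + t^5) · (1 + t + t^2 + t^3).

(1 + t)^2 has coefficients 1,2,1 for degrees 0…2.
(1 + t + t^2 + t^3 + t^4 + t^5) has coefficients 1,1,1,1,1,1 for degrees 0…5.
Finally multiplying by (1 + t + t^2 + t^3), the product of all factors after the first has coefficients 1,2,3,4,4,4 for degrees 0…5.
[t^5] = 1·4 + 2·4 + 1·4 = 16.

16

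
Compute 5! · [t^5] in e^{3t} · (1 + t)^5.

The EGF product rule gives c_5 = Σ_{k_1+k_2=5} C(5; k_1,k_2) · ∏ g_i(k_i), where e^{3t} gives (3)^k; (1+t)^5 gives the falling factorial (5)_k.
g_1(k) for k = 0…5: 1, 3, 9, 27, 81, 243.
g_2(k) for k = 0…5: 1, 5, 20, 60, 120, 120.
c_5 = Σ_k C(5,k)·g_1(k)·g_2(5−k) = 1·1·120 + 5·3·120 + 10·9·60 + 10·27·20 + 5·81·5 + 1·243·1 = 120 + 1800 + 5400 + 5400 + 2025 + 243 = 14988.

14988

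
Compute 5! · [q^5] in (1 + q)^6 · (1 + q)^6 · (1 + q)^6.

1028160

The EGF product rule gives c_5 = Σ_{k_1+k_2+k_3=5} C(5; k_1,k_2,k_3) · ∏ g_i(k_i), where (1+q)^6 gives the falling factorial (6)_k; (1+q)^6 gives the falling factorial (6)_k; (1+q)^6 gives the falling factorial (6)_k.
g_1(k) for k = 0…5: 1, 6, 30, 120, 360, 720.
g_2(k) for k = 0…5: 1, 6, 30, 120, 360, 720.
g_3(k) for k = 0…5: 1, 6, 30, 120, 360, 720.
First combine the last two factors: h(k) = Σ_j C(k,j)·g_2(j)·g_3(k−j) for k = 0…5: 1, 12, 132, 1320, 11880, 95040.
c_5 = Σ_k C(5,k)·g_1(k)·h(5−k) = 1·1·95040 + 5·6·11880 + 10·30·1320 + 10·120·132 + 5·360·12 + 1·720·1 = 95040 + 356400 + 396000 + 158400 + 21600 + 720 = 1028160.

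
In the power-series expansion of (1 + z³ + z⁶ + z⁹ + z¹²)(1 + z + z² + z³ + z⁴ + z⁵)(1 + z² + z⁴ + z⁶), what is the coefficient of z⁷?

7

(1 + z³ + z⁶ + z⁹ + z¹²) has coefficients 1,0,0,1,0,0,1,0 for degrees 0…7.
(1 + z + z² + z³ + z⁴ + z⁵) has coefficients 1,1,1,1,1,1,0,0 for degrees 0…7.
Finally multiplying by (1 + z² + z⁴ + z⁶), the product of all factors after the first has coefficients 1,1,2,2,3,3,3,3 for degrees 0…7.
[z⁷] = 1·3 + 1·3 + 1·1 = 7.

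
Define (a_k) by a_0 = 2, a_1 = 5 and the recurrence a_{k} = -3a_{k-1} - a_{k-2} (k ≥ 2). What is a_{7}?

The ordinary generating function has denominator 1 + 3y + y^2.
Iterating the recurrence: a_0,…,a_{7} = 2, 5, -17, 46, -121, 317, -830, 2173.

2173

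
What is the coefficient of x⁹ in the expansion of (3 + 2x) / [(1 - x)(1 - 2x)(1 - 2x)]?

The denominator gives the recurrence a_n = 5a_(n−1) − 8a_(n−2) + 4a_(n−3) for n ≥ 3; the numerator fixes a_0 = 3, a_1 = 17, a_2 = 61.
Iterating: 3, 17, 61, 181, 485, 1221, 2949, 6917, 15877, 35845, so a_9 = 35845.

35845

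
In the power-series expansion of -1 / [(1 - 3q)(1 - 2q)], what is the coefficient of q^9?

Partial fractions give a closed form: a_n = (-3)·3^n + (2)·2^n.
At n = 9: a_9 = -58025.

-58025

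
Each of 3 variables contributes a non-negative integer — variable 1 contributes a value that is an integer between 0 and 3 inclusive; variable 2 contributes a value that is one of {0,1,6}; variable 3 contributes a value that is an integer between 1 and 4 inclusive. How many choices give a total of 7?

The generating function for the choices is (1 + y + y² + y³)·(1 + y + y⁶)·(y + y² + y³ + y⁴); the count is [y⁷].
(1 + y + y² + y³) has coefficients 1,1,1,1 for degrees 0…3.
(1 + y + y⁶) has coefficients 1,1,0,0,0,0,1,0 for degrees 0…7.
Finally multiplying by (y + y² + y³ + y⁴), the product of all factors after the first has coefficients 0,1,2,2,2,1,0,1 for degrees 0…7.
[y⁷] = 1·1 + 1·0 + 1·1 + 1·2 = 4.

4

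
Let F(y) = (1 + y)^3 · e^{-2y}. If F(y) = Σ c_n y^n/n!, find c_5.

The EGF product rule gives c_5 = Σ_{k_1+k_2=5} C(5; k_1,k_2) · ∏ g_i(k_i), where (1+y)^3 gives the falling factorial (3)_k; e^{-2y} gives (-2)^k.
g_1(k) for k = 0…5: 1, 3, 6, 6, 0, 0.
g_2(k) for k = 0…5: 1, -2, 4, -8, 16, -32.
c_5 = Σ_k C(5,k)·g_1(k)·g_2(5−k) = 1·1·(-32) + 5·3·16 + 10·6·(-8) + 10·6·4 = −32 + 240 − 480 + 240 = -32.

-32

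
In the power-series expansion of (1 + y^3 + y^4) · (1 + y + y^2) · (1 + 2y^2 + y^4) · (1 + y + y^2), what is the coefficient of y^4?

(1 + y^3 + y^4) has coefficients 1,0,0,1,1 for degrees 0…4.
(1 + y + y^2) has coefficients 1,1,1,0,0 for degrees 0…4.
Multiplying by (1 + 2y^2 + y^4) gives running coefficients 1,1,3,2,3 for degrees 0…4.
Finally multiplying by (1 + y + y^2), the product of all factors after the first has coefficients 1,2,5,6,8 for degrees 0…4.
[y^4] = 1·8 + 1·2 + 1·1 = 11.

11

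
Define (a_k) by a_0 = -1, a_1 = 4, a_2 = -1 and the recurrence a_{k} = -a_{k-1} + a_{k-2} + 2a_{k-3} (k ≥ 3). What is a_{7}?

-8

The ordinary generating function has denominator 1 + x - x^2 - 2x^3.
Iterating the recurrence: a_0,…,a_{7} = -1, 4, -1, 3, 4, -3, 13, -8.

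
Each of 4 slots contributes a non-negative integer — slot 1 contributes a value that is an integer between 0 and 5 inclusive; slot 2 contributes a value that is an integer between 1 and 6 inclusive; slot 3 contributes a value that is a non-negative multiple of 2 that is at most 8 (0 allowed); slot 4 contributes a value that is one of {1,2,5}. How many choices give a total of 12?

49

The generating function for the choices is (1 + x + x^2 + x^3 + x^4 + x^5)·(x + x^2 + x^3 + x^4 + x^5 + x^6)·(1 + x^2 + x^4 + x^6 + x^8)·(x + x^2 + x^5); the count is [x^12].
(1 + x + x^2 + x^3 + x^4 + x^5) has coefficients 1,1,1,1,1,1 for degrees 0…5.
(x + x^2 + x^3 + x^4 + x^5 + x^6) has coefficients 0,1,1,1,1,1,1,0,0,0,0,0,0 for degrees 0…12.
Multiplying by (1 + x^2 + x^4 + x^6 + x^8) gives running coefficients 0,1,1,2,2,3,3,3,3,3,3,2,2 for degrees 0…12.
Finally multiplying by (x + x^2 + x^5), the product of all factors after the first has coefficients 0,0,1,2,3,4,6,7,8,8,9,9,8 for degrees 0…12.
[x^12] = 1·8 + 1·9 + 1·9 + 1·8 + 1·8 + 1·7 = 49.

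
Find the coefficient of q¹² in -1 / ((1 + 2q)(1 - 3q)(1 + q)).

-242425

Partial fractions give a closed form: a_n = (-4/5)·(-2)^n + (-9/20)·3^n + (1/4)·(-1)^n.
At n = 12: a_12 = -242425.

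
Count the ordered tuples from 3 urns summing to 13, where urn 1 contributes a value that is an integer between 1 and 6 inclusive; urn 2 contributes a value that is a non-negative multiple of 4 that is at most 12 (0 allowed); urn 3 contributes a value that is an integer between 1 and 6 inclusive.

8

The generating function for the choices is (t + t^2 + t^3 + t^4 + t^5 + t^6)·(1 + t^4 + t^8 + t^12)·(t + t^2 + t^3 + t^4 + t^5 + t^6); the count is [t^13].
(t + t^2 + t^3 + t^4 + t^5 + t^6) has coefficients 0,1,1,1,1,1,1 for degrees 0…6.
(1 + t^4 + t^8 + t^12) has coefficients 1,0,0,0,1,0,0,0,1,0,0,0,1,0 for degrees 0…13.
Finally multiplying by (t + t^2 + t^3 + t^4 + t^5 + t^6), the product of all factors after the first has coefficients 0,1,1,1,1,2,2,1,1,2,2,1,1,2 for degrees 0…13.
[t^13] = 1·1 + 1·1 + 1·2 + 1·2 + 1·1 + 1·1 = 8.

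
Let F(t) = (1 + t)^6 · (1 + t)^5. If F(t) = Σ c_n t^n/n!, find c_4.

7920

The EGF product rule gives c_4 = Σ_{k_1+k_2=4} C(4; k_1,k_2) · ∏ g_i(k_i), where (1+t)^6 gives the falling factorial (6)_k; (1+t)^5 gives the falling factorial (5)_k.
g_1(k) for k = 0…4: 1, 6, 30, 120, 360.
g_2(k) for k = 0…4: 1, 5, 20, 60, 120.
c_4 = Σ_k C(4,k)·g_1(k)·g_2(4−k) = 1·1·120 + 4·6·60 + 6·30·20 + 4·120·5 + 1·360·1 = 120 + 1440 + 3600 + 2400 + 360 = 7920.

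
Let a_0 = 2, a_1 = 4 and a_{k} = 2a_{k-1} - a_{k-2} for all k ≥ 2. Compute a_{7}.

The ordinary generating function has denominator 1 - 2q + q^2.
Iterating the recurrence: a_0,…,a_{7} = 2, 4, 6, 8, 10, 12, 14, 16.

16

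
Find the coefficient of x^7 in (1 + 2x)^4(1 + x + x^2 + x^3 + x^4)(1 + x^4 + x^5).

146

(1 + 2x)^4 has coefficients 1,8,24,32,16 for degrees 0…4.
(1 + x + x^2 + x^3 + x^4) has coefficients 1,1,1,1,1,0,0,0 for degrees 0…7.
Finally multiplying by (1 + x^4 + x^5), the product of all factors after the first has coefficients 1,1,1,1,2,2,2,2 for degrees 0…7.
[x^7] = 1·2 + 8·2 + 24·2 + 32·2 + 16·1 = 146.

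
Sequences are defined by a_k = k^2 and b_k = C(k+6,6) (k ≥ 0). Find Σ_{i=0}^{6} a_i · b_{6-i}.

2717

The convolution is the t^6 coefficient of A(t)B(t).
Σ = 0·924 + 1·462 + 4·210 + 9·84 + 16·28 + 25·7 + 36·1 = 2717.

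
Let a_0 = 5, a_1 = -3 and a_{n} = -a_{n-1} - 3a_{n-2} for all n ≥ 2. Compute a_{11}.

-294

The ordinary generating function has denominator 1 + z + 3z^2.
Iterating the recurrence: a_0,…,a_{11} = 5, -3, -12, 21, 15, -78, 33, 201, -300, -303, 1203, -294.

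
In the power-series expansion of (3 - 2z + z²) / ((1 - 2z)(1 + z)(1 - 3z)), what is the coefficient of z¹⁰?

321698

Partial fractions give a closed form: a_n = (-3)·2^n + (1/2)·(-1)^n + (11/2)·3^n.
At n = 10: a_10 = 321698.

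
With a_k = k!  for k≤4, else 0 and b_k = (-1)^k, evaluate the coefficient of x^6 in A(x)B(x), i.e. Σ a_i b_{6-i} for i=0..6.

Write out a_i and b_{6-i} for i = 0,…,6 and sum the products.
Σ = 1·1 + 1·(-1) + 2·1 + 6·(-1) + 24·1 + 0·(-1) + 0·1 = 20.

20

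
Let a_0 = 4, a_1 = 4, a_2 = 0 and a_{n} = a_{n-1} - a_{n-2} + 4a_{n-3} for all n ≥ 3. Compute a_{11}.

1008

The ordinary generating function has denominator 1 - x + x^2 - 4x^3.
Iterating the recurrence: a_0,…,a_{11} = 4, 4, 0, 12, 28, 16, 36, 132, 160, 172, 540, 1008.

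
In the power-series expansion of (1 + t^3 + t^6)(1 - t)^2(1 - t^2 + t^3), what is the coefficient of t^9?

3

(1 + t^3 + t^6) has coefficients 1,0,0,1,0,0,1 for degrees 0…6.
(1 - t)^2 has coefficients 1,-2,1,0,0,0,0,0,0,0 for degrees 0…9.
Finally multiplying by (1 - t^2 + t^3), the product of all factors after the first has coefficients 1,-2,0,3,-3,1,0,0,0,0 for degrees 0…9.
[t^9] = 1·0 + 1·0 + 1·3 = 3.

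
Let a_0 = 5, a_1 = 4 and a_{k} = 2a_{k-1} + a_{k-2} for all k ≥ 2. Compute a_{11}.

The ordinary generating function has denominator 1 - 2x - x^2.
Iterating the recurrence: a_0,…,a_{11} = 5, 4, 13, 30, 73, 176, 425, 1026, 2477, 5980, 14437, 34854.

34854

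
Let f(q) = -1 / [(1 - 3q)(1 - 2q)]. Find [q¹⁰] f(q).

The denominator gives the recurrence a_n = 5a_(n−1) − 6a_(n−2) for n ≥ 2; the numerator fixes a_0 = -1, a_1 = -5.
Iterating: -1, -5, -19, -65, -211, -665, -2059, -6305, -19171, -58025, -175099, so a_10 = -175099.

-175099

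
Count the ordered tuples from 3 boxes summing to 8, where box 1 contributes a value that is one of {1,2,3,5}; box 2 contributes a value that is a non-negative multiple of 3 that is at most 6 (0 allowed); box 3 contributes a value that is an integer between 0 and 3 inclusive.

6

The generating function for the choices is (x + x^2 + x^3 + x^5)·(1 + x^3 + x^6)·(1 + x + x^2 + x^3); the count is [x^8].
(x + x^2 + x^3 + x^5) has coefficients 0,1,1,1,0,1 for degrees 0…5.
(1 + x^3 + x^6) has coefficients 1,0,0,1,0,0,1,0,0 for degrees 0…8.
Finally multiplying by (1 + x + x^2 + x^3), the product of all factors after the first has coefficients 1,1,1,2,1,1,2,1,1 for degrees 0…8.
[x^8] = 1·1 + 1·2 + 1·1 + 1·2 = 6.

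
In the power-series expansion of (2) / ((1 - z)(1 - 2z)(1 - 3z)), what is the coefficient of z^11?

1577940

Partial fractions give a closed form: a_n = (1)·1^n + (-8)·2^n + (9)·3^n.
At n = 11: a_11 = 1577940.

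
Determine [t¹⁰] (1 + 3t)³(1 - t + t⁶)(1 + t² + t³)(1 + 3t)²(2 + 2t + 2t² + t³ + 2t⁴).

(1 + 3t)³ has coefficients 1,9,27,27 for degrees 0…3.
(1 - t + t⁶) has coefficients 1,-1,0,0,0,0,1,0,0,0,0 for degrees 0…10.
Multiplying by (1 + t² + t³) gives running coefficients 1,-1,1,0,-1,0,1,0,1,1,0 for degrees 0…10.
Multiplying by (1 + 3t)² gives running coefficients 1,5,4,-3,8,-6,-8,6,10,7,15 for degrees 0…10.
Finally multiplying by (2 + 2t + 2t² + t³ + 2t⁴), the product of all factors after the first has coefficients 2,12,20,13,25,12,-7,-14,26,26,54 for degrees 0…10.
[t¹⁰] = 1·54 + 9·26 + 27·26 + 27·(-14) = 612.

612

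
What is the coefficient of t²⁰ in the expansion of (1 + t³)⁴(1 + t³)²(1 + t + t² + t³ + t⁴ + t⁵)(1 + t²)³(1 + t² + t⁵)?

(1 + t³)⁴ has coefficients 1,0,0,4,0,0,6,0,0,4,0,0,1 for degrees 0…12.
(1 + t³)² has coefficients 1,0,0,2,0,0,1,0,0,0,0,0,0,0,0,0,0,0,0,0,0 for degrees 0…20.
Multiplying by (1 + t + t² + t³ + t⁴ + t⁵) gives running coefficients 1,1,1,3,3,3,3,3,3,1,1,1,0,0,0,0,0,0,0,0,0 for degrees 0…20.
Multiplying by (1 + t²)³ gives running coefficients 1,1,4,6,9,15,16,22,22,22,22,16,15,9,6,4,1,1,0,0,0 for degrees 0…20.
Finally multiplying by (1 + t² + t⁵), the product of all factors after the first has coefficients 1,1,5,7,13,22,26,41,44,53,59,54,59,47,43,35,23,20,10,7,4 for degrees 0…20.
[t²⁰] = 1·4 + 4·20 + 6·43 + 4·54 + 1·44 = 602.

602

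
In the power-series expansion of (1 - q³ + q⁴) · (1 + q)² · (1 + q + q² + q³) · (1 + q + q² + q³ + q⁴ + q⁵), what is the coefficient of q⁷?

(1 - q³ + q⁴) has coefficients 1,0,0,-1,1 for degrees 0…4.
(1 + q)² has coefficients 1,2,1,0,0,0,0,0 for degrees 0…7.
Multiplying by (1 + q + q² + q³) gives running coefficients 1,3,4,4,3,1,0,0 for degrees 0…7.
Finally multiplying by (1 + q + q² + q³ + q⁴ + q⁵), the product of all factors after the first has coefficients 1,4,8,12,15,16,15,12 for degrees 0…7.
[q⁷] = 1·12 − 1·15 + 1·12 = 9.

9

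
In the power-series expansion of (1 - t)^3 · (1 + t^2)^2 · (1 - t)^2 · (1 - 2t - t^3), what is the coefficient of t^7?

-78

(1 - t)^3 has coefficients 1,-3,3,-1 for degrees 0…3.
(1 + t^2)^2 has coefficients 1,0,2,0,1,0,0,0 for degrees 0…7.
Multiplying by (1 - t)^2 gives running coefficients 1,-2,3,-4,3,-2,1,0 for degrees 0…7.
Finally multiplying by (1 - 2t - t^3), the product of all factors after the first has coefficients 1,-4,7,-11,13,-11,9,-5 for degrees 0…7.
[t^7] = 1·(-5) − 3·9 + 3·(-11) − 1·13 = -78.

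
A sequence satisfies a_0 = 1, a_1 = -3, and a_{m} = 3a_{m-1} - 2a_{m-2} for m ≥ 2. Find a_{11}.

-8187

The ordinary generating function has denominator 1 - 3x + 2x^2.
Iterating the recurrence: a_0,…,a_{11} = 1, -3, -11, -27, -59, -123, -251, -507, -1019, -2043, -4091, -8187.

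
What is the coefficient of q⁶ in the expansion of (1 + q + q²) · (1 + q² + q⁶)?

1

(1 + q + q²) has coefficients 1,1,1 for degrees 0…2.
(1 + q² + q⁶) has coefficients 1,0,1,0,0,0,1 for degrees 0…6.
[q⁶] = 1·1 + 1·0 + 1·0 = 1.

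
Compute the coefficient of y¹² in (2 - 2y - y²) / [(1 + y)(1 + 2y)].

The denominator gives the recurrence a_n = −3a_(n−1) − 2a_(n−2) for n ≥ 3; the numerator fixes a_0 = 2, a_1 = -8, a_2 = 19.
Iterating: 2, -8, 19, -41, 85, -173, 349, -701, 1405, -2813, 5629, -11261, 22525, so a_12 = 22525.

22525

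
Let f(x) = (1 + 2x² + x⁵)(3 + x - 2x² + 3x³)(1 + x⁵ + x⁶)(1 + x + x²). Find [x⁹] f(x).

16

(1 + 2x² + x⁵) has coefficients 1,0,2,0,0,1 for degrees 0…5.
(3 + x - 2x² + 3x³) has coefficients 3,1,-2,3,0,0,0,0,0,0 for degrees 0…9.
Multiplying by (1 + x⁵ + x⁶) gives running coefficients 3,1,-2,3,0,3,4,-1,1,3 for degrees 0…9.
Finally multiplying by (1 + x + x²), the product of all factors after the first has coefficients 3,4,2,2,1,6,7,6,4,3 for degrees 0…9.
[x⁹] = 1·3 + 2·6 + 1·1 = 16.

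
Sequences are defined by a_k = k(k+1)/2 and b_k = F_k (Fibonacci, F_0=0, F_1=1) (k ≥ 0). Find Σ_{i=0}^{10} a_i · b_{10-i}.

530

The convolution is the t^10 coefficient of A(t)B(t).
Σ = 0·55 + 1·34 + 3·21 + 6·13 + 10·8 + 15·5 + 21·3 + 28·2 + 36·1 + 45·1 + 55·0 = 530.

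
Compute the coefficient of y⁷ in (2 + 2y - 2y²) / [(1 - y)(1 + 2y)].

The denominator gives the recurrence a_n = −a_(n−1) + 2a_(n−2) for n ≥ 3; the numerator fixes a_0 = 2, a_1 = 0, a_2 = 2.
Iterating: 2, 0, 2, -2, 6, -10, 22, -42, so a_7 = -42.

-42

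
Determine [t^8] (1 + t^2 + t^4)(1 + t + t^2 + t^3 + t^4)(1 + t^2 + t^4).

(1 + t^2 + t^4) has coefficients 1,0,1,0,1 for degrees 0…4.
(1 + t + t^2 + t^3 + t^4) has coefficients 1,1,1,1,1,0,0,0,0 for degrees 0…8.
Finally multiplying by (1 + t^2 + t^4), the product of all factors after the first has coefficients 1,1,2,2,3,2,2,1,1 for degrees 0…8.
[t^8] = 1·1 + 1·2 + 1·3 = 6.

6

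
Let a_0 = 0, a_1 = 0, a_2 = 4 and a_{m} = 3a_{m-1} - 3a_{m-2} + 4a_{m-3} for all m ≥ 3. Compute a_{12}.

28884

The ordinary generating function has denominator 1 - 3y + 3y^2 - 4y^3.
Iterating the recurrence: a_0,…,a_{12} = 0, 0, 4, 12, 24, 52, 132, 336, 820, 1980, 4824, 11812, 28884.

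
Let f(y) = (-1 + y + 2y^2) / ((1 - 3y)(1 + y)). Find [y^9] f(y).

The denominator gives the recurrence a_n = 2a_(n−1) + 3a_(n−2) for n ≥ 3; the numerator fixes a_0 = -1, a_1 = -1, a_2 = -3.
Iterating: -1, -1, -3, -9, -27, -81, -243, -729, -2187, -6561, so a_9 = -6561.

-6561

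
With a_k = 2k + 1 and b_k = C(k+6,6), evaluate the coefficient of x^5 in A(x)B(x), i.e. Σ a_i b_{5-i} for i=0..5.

The convolution is the t^5 coefficient of A(t)B(t).
Σ = 1·462 + 3·210 + 5·84 + 7·28 + 9·7 + 11·1 = 1782.

1782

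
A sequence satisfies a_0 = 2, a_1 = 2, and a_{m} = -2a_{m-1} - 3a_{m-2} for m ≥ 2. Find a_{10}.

The ordinary generating function has denominator 1 + 2y + 3y^2.
Iterating the recurrence: a_0,…,a_{10} = 2, 2, -10, 14, 2, -46, 86, -34, -190, 482, -394.

-394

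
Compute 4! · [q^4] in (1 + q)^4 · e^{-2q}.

8

The EGF product rule gives c_4 = Σ_{k_1+k_2=4} C(4; k_1,k_2) · ∏ g_i(k_i), where (1+q)^4 gives the falling factorial (4)_k; e^{-2q} gives (-2)^k.
g_1(k) for k = 0…4: 1, 4, 12, 24, 24.
g_2(k) for k = 0…4: 1, -2, 4, -8, 16.
c_4 = Σ_k C(4,k)·g_1(k)·g_2(4−k) = 1·1·16 + 4·4·(-8) + 6·12·4 + 4·24·(-2) + 1·24·1 = 16 − 128 + 288 − 192 + 24 = 8.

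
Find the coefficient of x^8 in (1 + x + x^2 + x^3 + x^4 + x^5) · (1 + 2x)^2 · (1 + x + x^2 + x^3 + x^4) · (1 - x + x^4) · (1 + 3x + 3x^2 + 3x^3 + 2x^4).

197

(1 + x + x^2 + x^3 + x^4 + x^5) has coefficients 1,1,1,1,1,1 for degrees 0…5.
(1 + 2x)^2 has coefficients 1,4,4,0,0,0,0,0,0 for degrees 0…8.
Multiplying by (1 + x + x^2 + x^3 + x^4) gives running coefficients 1,5,9,9,9,8,4,0,0 for degrees 0…8.
Multiplying by (1 - x + x^4) gives running coefficients 1,4,4,0,1,4,5,5,9 for degrees 0…8.
Finally multiplying by (1 + 3x + 3x^2 + 3x^3 + 2x^4), the product of all factors after the first has coefficients 1,7,19,27,27,27,28,35,53 for degrees 0…8.
[x^8] = 1·53 + 1·35 + 1·28 + 1·27 + 1·27 + 1·27 = 197.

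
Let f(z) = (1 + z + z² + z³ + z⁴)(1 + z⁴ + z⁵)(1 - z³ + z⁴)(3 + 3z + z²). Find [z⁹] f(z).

10

(1 + z + z² + z³ + z⁴) has coefficients 1,1,1,1,1 for degrees 0…4.
(1 + z⁴ + z⁵) has coefficients 1,0,0,0,1,1,0,0,0,0 for degrees 0…9.
Multiplying by (1 - z³ + z⁴) gives running coefficients 1,0,0,-1,2,1,0,-1,0,1 for degrees 0…9.
Finally multiplying by (3 + 3z + z²), the product of all factors after the first has coefficients 3,3,1,-3,3,8,5,-2,-3,2 for degrees 0…9.
[z⁹] = 1·2 + 1·(-3) + 1·(-2) + 1·5 + 1·8 = 10.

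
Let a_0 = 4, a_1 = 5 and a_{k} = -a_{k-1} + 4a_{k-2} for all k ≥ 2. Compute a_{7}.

The ordinary generating function has denominator 1 + q - 4q^2.
Iterating the recurrence: a_0,…,a_{7} = 4, 5, 11, 9, 35, 1, 139, -135.

-135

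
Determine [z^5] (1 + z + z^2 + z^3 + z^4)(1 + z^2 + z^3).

2

(1 + z + z^2 + z^3 + z^4) has coefficients 1,1,1,1,1 for degrees 0…4.
(1 + z^2 + z^3) has coefficients 1,0,1,1,0,0 for degrees 0…5.
[z^5] = 1·0 + 1·0 + 1·1 + 1·1 + 1·0 = 2.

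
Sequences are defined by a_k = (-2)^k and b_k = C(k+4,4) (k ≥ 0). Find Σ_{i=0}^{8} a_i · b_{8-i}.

243

This is [x^8] in the product of the two ordinary generating functions.
Σ = 1·495 − 2·330 + 4·210 − 8·126 + 16·70 − 32·35 + 64·15 − 128·5 + 256·1 = 243.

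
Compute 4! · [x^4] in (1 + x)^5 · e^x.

501

The EGF product rule gives c_4 = Σ_{k_1+k_2=4} C(4; k_1,k_2) · ∏ g_i(k_i), where (1+x)^5 gives the falling factorial (5)_k; e^x gives (1)^k.
g_1(k) for k = 0…4: 1, 5, 20, 60, 120.
g_2(k) for k = 0…4: 1, 1, 1, 1, 1.
c_4 = Σ_k C(4,k)·g_1(k)·g_2(4−k) = 1·1·1 + 4·5·1 + 6·20·1 + 4·60·1 + 1·120·1 = 1 + 20 + 120 + 240 + 120 = 501.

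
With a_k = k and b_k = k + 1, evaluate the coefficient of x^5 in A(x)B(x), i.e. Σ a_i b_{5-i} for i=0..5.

The convolution is the x^5 coefficient of A(x)B(x).
Σ = 0·6 + 1·5 + 2·4 + 3·3 + 4·2 + 5·1 = 35.

35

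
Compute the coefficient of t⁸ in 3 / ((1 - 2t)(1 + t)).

The denominator gives the recurrence a_n = a_(n−1) + 2a_(n−2) for n ≥ 2; the numerator fixes a_0 = 3, a_1 = 3.
Iterating: 3, 3, 9, 15, 33, 63, 129, 255, 513, so a_8 = 513.

513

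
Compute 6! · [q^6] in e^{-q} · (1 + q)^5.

The EGF product rule gives c_6 = Σ_{k_1+k_2=6} C(6; k_1,k_2) · ∏ g_i(k_i), where e^{-q} gives (-1)^k; (1+q)^5 gives the falling factorial (5)_k.
g_1(k) for k = 0…6: 1, -1, 1, -1, 1, -1, 1.
g_2(k) for k = 0…6: 1, 5, 20, 60, 120, 120, 0.
c_6 = Σ_k C(6,k)·g_1(k)·g_2(6−k) = 6·(-1)·120 + 15·1·120 + 20·(-1)·60 + 15·1·20 + 6·(-1)·5 + 1·1·1 = −720 + 1800 − 1200 + 300 − 30 + 1 = 151.

151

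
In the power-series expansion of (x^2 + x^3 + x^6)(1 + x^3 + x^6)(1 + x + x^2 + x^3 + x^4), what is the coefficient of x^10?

5

(x^2 + x^3 + x^6) has coefficients 0,0,1,1,0,0,1 for degrees 0…6.
(1 + x^3 + x^6) has coefficients 1,0,0,1,0,0,1,0,0,0,0 for degrees 0…10.
Finally multiplying by (1 + x + x^2 + x^3 + x^4), the product of all factors after the first has coefficients 1,1,1,2,2,1,2,2,1,1,1 for degrees 0…10.
[x^10] = 1·1 + 1·2 + 1·2 = 5.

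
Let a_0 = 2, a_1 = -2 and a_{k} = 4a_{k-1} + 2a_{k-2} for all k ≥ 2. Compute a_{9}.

-153632

The ordinary generating function has denominator 1 - 4q - 2q^2.
Iterating the recurrence: a_0,…,a_{9} = 2, -2, -4, -20, -88, -392, -1744, -7760, -34528, -153632.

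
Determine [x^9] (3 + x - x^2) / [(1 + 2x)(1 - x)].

-767

The denominator gives the recurrence a_n = −a_(n−1) + 2a_(n−2) for n ≥ 3; the numerator fixes a_0 = 3, a_1 = -2, a_2 = 7.
Iterating: 3, -2, 7, -11, 25, -47, 97, -191, 385, -767, so a_9 = -767.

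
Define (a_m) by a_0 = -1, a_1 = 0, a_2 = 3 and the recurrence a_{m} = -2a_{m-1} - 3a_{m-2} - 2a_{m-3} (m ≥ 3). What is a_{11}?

44

The ordinary generating function has denominator 1 + 2t + 3t^2 + 2t^3.
Iterating the recurrence: a_0,…,a_{11} = -1, 0, 3, -4, -1, 8, -5, -12, 23, 0, -45, 44.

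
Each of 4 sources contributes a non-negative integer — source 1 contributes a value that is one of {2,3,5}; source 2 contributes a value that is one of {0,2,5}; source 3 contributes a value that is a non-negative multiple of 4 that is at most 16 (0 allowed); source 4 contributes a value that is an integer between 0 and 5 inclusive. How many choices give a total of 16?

14

The generating function for the choices is (q^2 + q^3 + q^5)·(1 + q^2 + q^5)·(1 + q^4 + q^8 + q^12 + q^16)·(1 + q + q^2 + q^3 + q^4 + q^5); the count is [q^16].
(q^2 + q^3 + q^5) has coefficients 0,0,1,1,0,1 for degrees 0…5.
(1 + q^2 + q^5) has coefficients 1,0,1,0,0,1,0,0,0,0,0,0,0,0,0,0,0 for degrees 0…16.
Multiplying by (1 + q^4 + q^8 + q^12 + q^16) gives running coefficients 1,0,1,0,1,1,1,0,1,1,1,0,1,1,1,0,1 for degrees 0…16.
Finally multiplying by (1 + q + q^2 + q^3 + q^4 + q^5), the product of all factors after the first has coefficients 1,1,2,2,3,4,4,4,4,5,5,4,4,5,5,4,4 for degrees 0…16.
[q^16] = 1·5 + 1·5 + 1·4 = 14.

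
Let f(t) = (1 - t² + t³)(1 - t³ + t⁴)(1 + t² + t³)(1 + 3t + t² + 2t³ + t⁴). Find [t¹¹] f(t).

3

(1 - t² + t³) has coefficients 1,0,-1,1 for degrees 0…3.
(1 - t³ + t⁴) has coefficients 1,0,0,-1,1,0,0,0,0,0,0,0 for degrees 0…11.
Multiplying by (1 + t² + t³) gives running coefficients 1,0,1,0,1,-1,0,1,0,0,0,0 for degrees 0…11.
Finally multiplying by (1 + 3t + t² + 2t³ + t⁴), the product of all factors after the first has coefficients 1,3,2,5,3,4,-1,2,2,0,2,1 for degrees 0…11.
[t¹¹] = 1·1 − 1·0 + 1·2 = 3.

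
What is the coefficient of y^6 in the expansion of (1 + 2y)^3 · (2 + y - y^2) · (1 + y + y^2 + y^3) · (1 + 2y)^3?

(1 + 2y)^3 has coefficients 1,6,12,8 for degrees 0…3.
(2 + y - y^2) has coefficients 2,1,-1,0,0,0,0 for degrees 0…6.
Multiplying by (1 + y + y^2 + y^3) gives running coefficients 2,3,2,2,0,-1,0 for degrees 0…6.
Finally multiplying by (1 + 2y)^3, the product of all factors after the first has coefficients 2,15,44,66,60,39,10 for degrees 0…6.
[y^6] = 1·10 + 6·39 + 12·60 + 8·66 = 1492.

1492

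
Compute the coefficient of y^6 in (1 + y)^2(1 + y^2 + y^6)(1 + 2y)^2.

(1 + y)^2 has coefficients 1,2,1 for degrees 0…2.
(1 + y^2 + y^6) has coefficients 1,0,1,0,0,0,1 for degrees 0…6.
Finally multiplying by (1 + 2y)^2, the product of all factors after the first has coefficients 1,4,5,4,4,0,1 for degrees 0…6.
[y^6] = 1·1 + 2·0 + 1·4 = 5.

5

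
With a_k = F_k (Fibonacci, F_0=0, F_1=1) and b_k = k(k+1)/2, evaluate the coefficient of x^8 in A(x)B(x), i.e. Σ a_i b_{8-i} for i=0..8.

176

Write out a_i and b_{8-i} for i = 0,…,8 and sum the products.
Σ = 0·36 + 1·28 + 1·21 + 2·15 + 3·10 + 5·6 + 8·3 + 13·1 + 21·0 = 176.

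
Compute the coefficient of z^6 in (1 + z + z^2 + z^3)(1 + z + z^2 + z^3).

1

(1 + z + z^2 + z^3) has coefficients 1,1,1,1 for degrees 0…3.
(1 + z + z^2 + z^3) has coefficients 1,1,1,1,0,0,0 for degrees 0…6.
[z^6] = 1·0 + 1·0 + 1·0 + 1·1 = 1.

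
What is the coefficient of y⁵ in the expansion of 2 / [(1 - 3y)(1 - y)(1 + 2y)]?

Partial fractions give a closed form: a_n = (9/5)·3^n + (-1/3)·1^n + (8/15)·(-2)^n.
At n = 5: a_5 = 420.

420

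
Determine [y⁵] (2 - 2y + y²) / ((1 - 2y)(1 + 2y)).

The denominator gives the recurrence a_n = 4a_(n−2) for n ≥ 3; the numerator fixes a_0 = 2, a_1 = -2, a_2 = 9.
Iterating: 2, -2, 9, -8, 36, -32, so a_5 = -32.

-32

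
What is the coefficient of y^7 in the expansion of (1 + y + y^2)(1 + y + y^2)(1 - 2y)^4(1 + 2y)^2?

-64

(1 + y + y^2) has coefficients 1,1,1 for degrees 0…2.
(1 + y + y^2) has coefficients 1,1,1,0,0,0,0,0 for degrees 0…7.
Multiplying by (1 - 2y)^4 gives running coefficients 1,-7,17,-16,8,-16,16,0 for degrees 0…7.
Finally multiplying by (1 + 2y)^2, the product of all factors after the first has coefficients 1,-3,-7,24,12,-48,-16,0 for degrees 0…7.
[y^7] = 1·0 + 1·(-16) + 1·(-48) = -64.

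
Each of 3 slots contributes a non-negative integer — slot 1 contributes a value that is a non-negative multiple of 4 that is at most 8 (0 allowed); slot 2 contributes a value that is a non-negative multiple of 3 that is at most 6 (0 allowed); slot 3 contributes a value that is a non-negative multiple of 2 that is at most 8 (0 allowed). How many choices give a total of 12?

The generating function for the choices is (1 + q^4 + q^8)·(1 + q^3 + q^6)·(1 + q^2 + q^4 + q^6 + q^8); the count is [q^12].
(1 + q^4 + q^8) has coefficients 1,0,0,0,1,0,0,0,1 for degrees 0…8.
(1 + q^3 + q^6) has coefficients 1,0,0,1,0,0,1,0,0,0,0,0,0 for degrees 0…12.
Finally multiplying by (1 + q^2 + q^4 + q^6 + q^8), the product of all factors after the first has coefficients 1,0,1,1,1,1,2,1,2,1,1,1,1 for degrees 0…12.
[q^12] = 1·1 + 1·2 + 1·1 = 4.

4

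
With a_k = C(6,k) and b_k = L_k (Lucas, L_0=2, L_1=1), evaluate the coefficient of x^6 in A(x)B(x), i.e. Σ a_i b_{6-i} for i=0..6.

322

This is [x^6] in the product of the two ordinary generating functions.
Σ = 1·18 + 6·11 + 15·7 + 20·4 + 15·3 + 6·1 + 1·2 = 322.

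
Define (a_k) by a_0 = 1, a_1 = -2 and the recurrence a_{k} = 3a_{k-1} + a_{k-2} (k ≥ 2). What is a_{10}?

-72704

The ordinary generating function has denominator 1 - 3y - y^2.
Iterating the recurrence: a_0,…,a_{10} = 1, -2, -5, -17, -56, -185, -611, -2018, -6665, -22013, -72704.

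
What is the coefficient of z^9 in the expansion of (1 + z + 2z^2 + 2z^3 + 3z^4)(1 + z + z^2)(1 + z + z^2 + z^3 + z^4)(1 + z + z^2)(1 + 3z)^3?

(1 + z + 2z^2 + 2z^3 + 3z^4) has coefficients 1,1,2,2,3 for degrees 0…4.
(1 + z + z^2) has coefficients 1,1,1,0,0,0,0,0,0,0 for degrees 0…9.
Multiplying by (1 + z + z^2 + z^3 + z^4) gives running coefficients 1,2,3,3,3,2,1,0,0,0 for degrees 0…9.
Multiplying by (1 + z + z^2) gives running coefficients 1,3,6,8,9,8,6,3,1,0 for degrees 0…9.
Finally multiplying by (1 + 3z)^3, the product of all factors after the first has coefficients 1,12,60,170,324,467,537,516,406,252 for degrees 0…9.
[z^9] = 1·252 + 1·406 + 2·516 + 2·537 + 3·467 = 4165.

4165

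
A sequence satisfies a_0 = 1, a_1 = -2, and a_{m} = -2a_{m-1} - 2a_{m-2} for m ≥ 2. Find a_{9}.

-32

The ordinary generating function has denominator 1 + 2q + 2q^2.
Iterating the recurrence: a_0,…,a_{9} = 1, -2, 2, 0, -4, 8, -8, 0, 16, -32.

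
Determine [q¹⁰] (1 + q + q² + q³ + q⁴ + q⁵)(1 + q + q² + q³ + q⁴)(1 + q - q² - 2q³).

-7

(1 + q + q² + q³ + q⁴ + q⁵) has coefficients 1,1,1,1,1,1 for degrees 0…5.
(1 + q + q² + q³ + q⁴) has coefficients 1,1,1,1,1,0,0,0,0,0,0 for degrees 0…10.
Finally multiplying by (1 + q - q² - 2q³), the product of all factors after the first has coefficients 1,2,1,-1,-1,-2,-3,-2,0,0,0 for degrees 0…10.
[q¹⁰] = 1·0 + 1·0 + 1·0 + 1·(-2) + 1·(-3) + 1·(-2) = -7.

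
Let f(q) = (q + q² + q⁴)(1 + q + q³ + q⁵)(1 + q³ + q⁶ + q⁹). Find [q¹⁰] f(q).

(q + q² + q⁴) has coefficients 0,1,1,0,1 for degrees 0…4.
(1 + q + q³ + q⁵) has coefficients 1,1,0,1,0,1,0,0,0,0,0 for degrees 0…10.
Finally multiplying by (1 + q³ + q⁶ + q⁹), the product of all factors after the first has coefficients 1,1,0,2,1,1,2,1,1,2,1 for degrees 0…10.
[q¹⁰] = 1·2 + 1·1 + 1·2 = 5.

5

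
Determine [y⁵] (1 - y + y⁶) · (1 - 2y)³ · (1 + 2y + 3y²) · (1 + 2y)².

(1 - y + y⁶) has coefficients 1,-1,0,0,0,0 for degrees 0…5.
(1 - 2y)³ has coefficients 1,-6,12,-8,0,0 for degrees 0…5.
Multiplying by (1 + 2y + 3y²) gives running coefficients 1,-4,3,-2,20,-24 for degrees 0…5.
Finally multiplying by (1 + 2y)², the product of all factors after the first has coefficients 1,0,-9,-6,24,48 for degrees 0…5.
[y⁵] = 1·48 − 1·24 = 24.

24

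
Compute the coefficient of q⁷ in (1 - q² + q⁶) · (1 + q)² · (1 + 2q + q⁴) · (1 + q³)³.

2

(1 - q² + q⁶) has coefficients 1,0,-1,0,0,0,1 for degrees 0…6.
(1 + q)² has coefficients 1,2,1,0,0,0,0,0 for degrees 0…7.
Multiplying by (1 + 2q + q⁴) gives running coefficients 1,4,5,2,1,2,1,0 for degrees 0…7.
Finally multiplying by (1 + q³)³, the product of all factors after the first has coefficients 1,4,5,5,13,17,10,15 for degrees 0…7.
[q⁷] = 1·15 − 1·17 + 1·4 = 2.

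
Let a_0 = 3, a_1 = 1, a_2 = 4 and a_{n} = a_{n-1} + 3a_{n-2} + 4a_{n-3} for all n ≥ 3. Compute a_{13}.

281289

The ordinary generating function has denominator 1 - q - 3q^2 - 4q^3.
Iterating the recurrence: a_0,…,a_{13} = 3, 1, 4, 19, 35, 108, 289, 753, 2052, 5467, 14635, 39244, 105017, 281289.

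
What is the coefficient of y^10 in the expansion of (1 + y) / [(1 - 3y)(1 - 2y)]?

The denominator gives the recurrence a_n = 5a_(n−1) − 6a_(n−2) for n ≥ 2; the numerator fixes a_0 = 1, a_1 = 6.
Iterating: 1, 6, 24, 84, 276, 876, 2724, 8364, 25476, 77196, 233124, so a_10 = 233124.

233124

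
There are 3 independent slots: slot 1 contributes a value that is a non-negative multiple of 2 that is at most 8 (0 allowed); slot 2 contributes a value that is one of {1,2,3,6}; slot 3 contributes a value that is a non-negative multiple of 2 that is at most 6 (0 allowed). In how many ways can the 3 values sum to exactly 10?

7

The generating function for the choices is (1 + q^2 + q^4 + q^6 + q^8)·(q + q^2 + q^3 + q^6)·(1 + q^2 + q^4 + q^6); the count is [q^10].
(1 + q^2 + q^4 + q^6 + q^8) has coefficients 1,0,1,0,1,0,1,0,1 for degrees 0…8.
(q + q^2 + q^3 + q^6) has coefficients 0,1,1,1,0,0,1,0,0,0,0 for degrees 0…10.
Finally multiplying by (1 + q^2 + q^4 + q^6), the product of all factors after the first has coefficients 0,1,1,2,1,2,2,2,2,1,1 for degrees 0…10.
[q^10] = 1·1 + 1·2 + 1·2 + 1·1 + 1·1 = 7.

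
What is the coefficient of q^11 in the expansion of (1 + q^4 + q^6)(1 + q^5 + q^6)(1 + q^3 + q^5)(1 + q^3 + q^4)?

(1 + q^4 + q^6) has coefficients 1,0,0,0,1,0,1 for degrees 0…6.
(1 + q^5 + q^6) has coefficients 1,0,0,0,0,1,1,0,0,0,0,0 for degrees 0…11.
Multiplying by (1 + q^3 + q^5) gives running coefficients 1,0,0,1,0,2,1,0,1,1,1,1 for degrees 0…11.
Finally multiplying by (1 + q^3 + q^4), the product of all factors after the first has coefficients 1,0,0,2,1,2,2,1,3,4,2,2 for degrees 0…11.
[q^11] = 1·2 + 1·1 + 1·2 = 5.

5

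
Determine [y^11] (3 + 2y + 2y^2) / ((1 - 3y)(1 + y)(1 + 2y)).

Partial fractions give a closed form: a_n = (7/4)·3^n + (-3/4)·(-1)^n + (2)·(-2)^n.
At n = 11: a_11 = 305912.

305912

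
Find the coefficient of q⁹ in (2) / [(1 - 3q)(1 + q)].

Partial fractions give a closed form: a_n = (3/2)·3^n + (1/2)·(-1)^n.
At n = 9: a_9 = 29524.

29524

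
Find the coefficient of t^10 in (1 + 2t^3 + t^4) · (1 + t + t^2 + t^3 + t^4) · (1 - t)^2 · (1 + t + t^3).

(1 + 2t^3 + t^4) has coefficients 1,0,0,2,1 for degrees 0…4.
(1 + t + t^2 + t^3 + t^4) has coefficients 1,1,1,1,1,0,0,0,0,0,0 for degrees 0…10.
Multiplying by (1 - t)^2 gives running coefficients 1,-1,0,0,0,-1,1,0,0,0,0 for degrees 0…10.
Finally multiplying by (1 + t + t^3), the product of all factors after the first has coefficients 1,0,-1,1,-1,-1,0,1,-1,1,0 for degrees 0…10.
[t^10] = 1·0 + 2·1 + 1·0 = 2.

2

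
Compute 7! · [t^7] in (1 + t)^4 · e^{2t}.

30144

The EGF product rule gives c_7 = Σ_{k_1+k_2=7} C(7; k_1,k_2) · ∏ g_i(k_i), where (1+t)^4 gives the falling factorial (4)_k; e^{2t} gives (2)^k.
g_1(k) for k = 0…7: 1, 4, 12, 24, 24, 0, 0, 0.
g_2(k) for k = 0…7: 1, 2, 4, 8, 16, 32, 64, 128.
c_7 = Σ_k C(7,k)·g_1(k)·g_2(7−k) = 1·1·128 + 7·4·64 + 21·12·32 + 35·24·16 + 35·24·8 = 128 + 1792 + 8064 + 13440 + 6720 = 30144.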